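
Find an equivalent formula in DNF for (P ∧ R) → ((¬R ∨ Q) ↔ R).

¬P ∨ ¬R ∨ (R ∧ Q)

(P ∧ R) → ((¬R ∨ Q) ↔ R)
⇔ ¬(P ∧ R) ∨ ((¬R ∨ Q) ↔ R)   [eliminate →]
⇔ ¬(P ∧ R) ∨ (((¬R ∨ Q) → R) ∧ (R → (¬R ∨ Q)))   [eliminate ↔]
⇔ ¬(P ∧ R) ∨ ((¬(¬R ∨ Q) ∨ R) ∧ (R → (¬R ∨ Q)))   [eliminate →]
⇔ ¬(P ∧ R) ∨ ((¬(¬R ∨ Q) ∨ R) ∧ (¬R ∨ ¬R ∨ Q))   [eliminate →]
⇔ ¬P ∨ ¬R ∨ ((¬(¬R ∨ Q) ∨ R) ∧ (¬R ∨ ¬R ∨ Q))   [De Morgan]
⇔ ¬P ∨ ¬R ∨ (((¬¬R ∧ ¬Q) ∨ R) ∧ (¬R ∨ ¬R ∨ Q))   [De Morgan]
⇔ ¬P ∨ ¬R ∨ (((R ∧ ¬Q) ∨ R) ∧ (¬R ∨ ¬R ∨ Q))   [double negation]
⇔ ¬P ∨ ¬R ∨ (R ∧ ¬Q ∧ ¬R) ∨ (R ∧ ¬Q ∧ ¬R) ∨ (R ∧ ¬Q ∧ Q) ∨ (R ∧ ¬R) ∨ (R ∧ ¬R) ∨ (R ∧ Q)   [distribute ∧ over ∨]
⇔ ¬P ∨ ¬R ∨ (R ∧ Q)   [simplify]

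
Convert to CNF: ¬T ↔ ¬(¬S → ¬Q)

(T ∨ ¬S) ∧ (T ∨ Q) ∧ (S ∨ ¬Q ∨ ¬T)

¬T ↔ ¬(¬S → ¬Q)
≡ (¬T → ¬(¬S → ¬Q)) ∧ (¬(¬S → ¬Q) → ¬T)   — eliminate ↔
≡ (¬¬T ∨ ¬(¬S → ¬Q)) ∧ (¬(¬S → ¬Q) → ¬T)   — eliminate →
≡ (¬¬T ∨ ¬(¬¬S ∨ ¬Q)) ∧ (¬(¬S → ¬Q) → ¬T)   — eliminate →
≡ (¬¬T ∨ ¬(¬¬S ∨ ¬Q)) ∧ (¬¬(¬S → ¬Q) ∨ ¬T)   — eliminate →
≡ (¬¬T ∨ ¬(¬¬S ∨ ¬Q)) ∧ (¬¬(¬¬S ∨ ¬Q) ∨ ¬T)   — eliminate →
≡ (T ∨ ¬(¬¬S ∨ ¬Q)) ∧ (¬¬(¬¬S ∨ ¬Q) ∨ ¬T)   — double negation
≡ (T ∨ (¬¬¬S ∧ ¬¬Q)) ∧ (¬¬(¬¬S ∨ ¬Q) ∨ ¬T)   — De Morgan
≡ (T ∨ (¬S ∧ ¬¬Q)) ∧ (¬¬(¬¬S ∨ ¬Q) ∨ ¬T)   — double negation
≡ (T ∨ (¬S ∧ Q)) ∧ (¬¬(¬¬S ∨ ¬Q) ∨ ¬T)   — double negation
≡ (T ∨ (¬S ∧ Q)) ∧ (¬¬S ∨ ¬Q ∨ ¬T)   — double negation
≡ (T ∨ (¬S ∧ Q)) ∧ (S ∨ ¬Q ∨ ¬T)   — double negation
≡ (T ∨ ¬S) ∧ (T ∨ Q) ∧ (S ∨ ¬Q ∨ ¬T)   — distribute ∨ over ∧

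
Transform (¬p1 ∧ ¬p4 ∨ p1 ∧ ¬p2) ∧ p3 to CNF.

(¬p1 ∨ ¬p2) ∧ (¬p4 ∨ p1) ∧ (¬p4 ∨ ¬p2) ∧ p3

(¬p1 ∧ ¬p4 ∨ p1 ∧ ¬p2) ∧ p3
= (¬p1 ∨ p1) ∧ (¬p1 ∨ ¬p2) ∧ (¬p4 ∨ p1) ∧ (¬p4 ∨ ¬p2) ∧ p3   (distribute ∨ over ∧)
= (¬p1 ∨ ¬p2) ∧ (¬p4 ∨ p1) ∧ (¬p4 ∨ ¬p2) ∧ p3   (simplify)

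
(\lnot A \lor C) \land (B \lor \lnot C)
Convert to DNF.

(\lnot A \lor C) \land (B \lor \lnot C)
⇔ \lnot A \land B \lor \lnot A \land \lnot C \lor C \land B \lor C \land \lnot C   — distribute \land over \lor
⇔ \lnot A \land B \lor \lnot A \land \lnot C \lor C \land B   — simplify

\lnot A \land B \lor \lnot A \land \lnot C \lor C \land B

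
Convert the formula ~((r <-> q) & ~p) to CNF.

(r | q | p) & (~q | ~r | p)

~((r <-> q) & ~p)
≡ ~((r -> q) & (q -> r) & ~p)   — eliminate <->
≡ ~((~r | q) & (q -> r) & ~p)   — eliminate ->
≡ ~((~r | q) & (~q | r) & ~p)   — eliminate ->
≡ ~(~r | q) | ~(~q | r) | ~~p   — De Morgan
≡ (~~r & ~q) | ~(~q | r) | ~~p   — De Morgan
≡ (r & ~q) | ~(~q | r) | ~~p   — double negation
≡ (r & ~q) | (~~q & ~r) | ~~p   — De Morgan
≡ (r & ~q) | (q & ~r) | ~~p   — double negation
≡ (r & ~q) | (q & ~r) | p   — double negation
≡ (r | q | p) & (r | ~r | p) & (~q | q | p) & (~q | ~r | p)   — distribute | over &
≡ (r | q | p) & (~q | ~r | p)   — simplify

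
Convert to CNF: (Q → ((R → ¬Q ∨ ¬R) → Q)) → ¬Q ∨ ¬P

¬Q ∨ ¬P

(Q → ((R → ¬Q ∨ ¬R) → Q)) → ¬Q ∨ ¬P
≡ ¬(Q → ((R → ¬Q ∨ ¬R) → Q)) ∨ ¬Q ∨ ¬P
≡ ¬(¬Q ∨ ((R → ¬Q ∨ ¬R) → Q)) ∨ ¬Q ∨ ¬P
≡ ¬(¬Q ∨ ¬(R → ¬Q ∨ ¬R) ∨ Q) ∨ ¬Q ∨ ¬P
≡ ¬(¬Q ∨ ¬(¬R ∨ ¬Q ∨ ¬R) ∨ Q) ∨ ¬Q ∨ ¬P
≡ ¬¬Q ∧ ¬¬(¬R ∨ ¬Q ∨ ¬R) ∧ ¬Q ∨ ¬Q ∨ ¬P
≡ Q ∧ ¬¬(¬R ∨ ¬Q ∨ ¬R) ∧ ¬Q ∨ ¬Q ∨ ¬P
≡ Q ∧ (¬R ∨ ¬Q ∨ ¬R) ∧ ¬Q ∨ ¬Q ∨ ¬P
≡ (Q ∨ ¬Q ∨ ¬P) ∧ (¬R ∨ ¬Q ∨ ¬R ∨ ¬Q ∨ ¬P) ∧ (¬Q ∨ ¬Q ∨ ¬P)
≡ ¬Q ∨ ¬P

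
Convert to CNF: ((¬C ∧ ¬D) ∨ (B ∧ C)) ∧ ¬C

(¬D ∨ B) ∧ (¬D ∨ C) ∧ ¬C

((¬C ∧ ¬D) ∨ (B ∧ C)) ∧ ¬C
= (¬C ∨ B) ∧ (¬C ∨ C) ∧ (¬D ∨ B) ∧ (¬D ∨ C) ∧ ¬C   [distribute ∨ over ∧]
= (¬D ∨ B) ∧ (¬D ∨ C) ∧ ¬C   [simplify]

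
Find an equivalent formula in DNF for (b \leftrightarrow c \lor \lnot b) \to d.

b \land \lnot c \lor \lnot b \lor d

(b \leftrightarrow c \lor \lnot b) \to d
⇔ \lnot (b \leftrightarrow c \lor \lnot b) \lor d   [eliminate \to]
⇔ \lnot ((b \to c \lor \lnot b) \land (c \lor \lnot b \to b)) \lor d   [eliminate \leftrightarrow]
⇔ \lnot ((\lnot b \lor c \lor \lnot b) \land (c \lor \lnot b \to b)) \lor d   [eliminate \to]
⇔ \lnot ((\lnot b \lor c \lor \lnot b) \land (\lnot (c \lor \lnot b) \lor b)) \lor d   [eliminate \to]
⇔ \lnot (\lnot b \lor c \lor \lnot b) \lor \lnot (\lnot (c \lor \lnot b) \lor b) \lor d   [De Morgan]
⇔ \lnot \lnot b \land \lnot c \land \lnot \lnot b \lor \lnot (\lnot (c \lor \lnot b) \lor b) \lor d   [De Morgan]
⇔ b \land \lnot c \land \lnot \lnot b \lor \lnot (\lnot (c \lor \lnot b) \lor b) \lor d   [double negation]
⇔ b \land \lnot c \land b \lor \lnot (\lnot (c \lor \lnot b) \lor b) \lor d   [double negation]
⇔ b \land \lnot c \land b \lor \lnot \lnot (c \lor \lnot b) \land \lnot b \lor d   [De Morgan]
⇔ b \land \lnot c \land b \lor (c \lor \lnot b) \land \lnot b \lor d   [double negation]
⇔ b \land \lnot c \land b \lor c \land \lnot b \lor \lnot b \land \lnot b \lor d   [distribute \land over \lor]
⇔ b \land \lnot c \lor \lnot b \lor d   [simplify]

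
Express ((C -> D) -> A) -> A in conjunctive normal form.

((C -> D) -> A) -> A
= ~((C -> D) -> A) | A   (eliminate ->)
= ~(~(C -> D) | A) | A   (eliminate ->)
= ~(~(~C | D) | A) | A   (eliminate ->)
= (~~(~C | D) & ~A) | A   (De Morgan)
= ((~C | D) & ~A) | A   (double negation)
= (~C | D | A) & (~A | A)   (distribute | over &)
= ~C | D | A   (simplify)

~C | D | A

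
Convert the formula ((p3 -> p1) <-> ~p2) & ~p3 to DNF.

~p2 & ~p3

((p3 -> p1) <-> ~p2) & ~p3
≡ ((p3 -> p1) -> ~p2) & (~p2 -> (p3 -> p1)) & ~p3   (eliminate <->)
≡ (~(p3 -> p1) | ~p2) & (~p2 -> (p3 -> p1)) & ~p3   (eliminate ->)
≡ (~(~p3 | p1) | ~p2) & (~p2 -> (p3 -> p1)) & ~p3   (eliminate ->)
≡ (~(~p3 | p1) | ~p2) & (~~p2 | (p3 -> p1)) & ~p3   (eliminate ->)
≡ (~(~p3 | p1) | ~p2) & (~~p2 | ~p3 | p1) & ~p3   (eliminate ->)
≡ ((~~p3 & ~p1) | ~p2) & (~~p2 | ~p3 | p1) & ~p3   (De Morgan)
≡ ((p3 & ~p1) | ~p2) & (~~p2 | ~p3 | p1) & ~p3   (double negation)
≡ ((p3 & ~p1) | ~p2) & (p2 | ~p3 | p1) & ~p3   (double negation)
≡ (p3 & ~p1 & p2 & ~p3) | (p3 & ~p1 & ~p3 & ~p3) | (p3 & ~p1 & p1 & ~p3) | (~p2 & p2 & ~p3) | (~p2 & ~p3 & ~p3) | (~p2 & p1 & ~p3)   (distribute & over |)
≡ ~p2 & ~p3   (simplify)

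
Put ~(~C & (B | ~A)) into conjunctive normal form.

(C | ~B) & (C | A)

~(~C & (B | ~A))
⇔ ~~C | ~(B | ~A)   [De Morgan]
⇔ C | ~(B | ~A)   [double negation]
⇔ C | (~B & ~~A)   [De Morgan]
⇔ C | (~B & A)   [double negation]
⇔ (C | ~B) & (C | A)   [distribute | over &]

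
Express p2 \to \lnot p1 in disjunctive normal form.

p2 \to \lnot p1
≡ \lnot p2 \lor \lnot p1   [eliminate \to]

\lnot p2 \lor \lnot p1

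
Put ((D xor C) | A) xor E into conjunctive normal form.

((D xor C) | A) xor E
= ((D xor C) | A | E) & ~(((D xor C) | A) & E)   [expand xor]
= (((D | C) & ~(D & C)) | A | E) & ~(((D xor C) | A) & E)   [expand xor]
= (((D | C) & ~(D & C)) | A | E) & ~((((D | C) & ~(D & C)) | A) & E)   [expand xor]
= (((D | C) & (~D | ~C)) | A | E) & ~((((D | C) & ~(D & C)) | A) & E)   [De Morgan]
= (((D | C) & (~D | ~C)) | A | E) & (~(((D | C) & ~(D & C)) | A) | ~E)   [De Morgan]
= (((D | C) & (~D | ~C)) | A | E) & ((~((D | C) & ~(D & C)) & ~A) | ~E)   [De Morgan]
= (((D | C) & (~D | ~C)) | A | E) & (((~(D | C) | ~~(D & C)) & ~A) | ~E)   [De Morgan]
= (((D | C) & (~D | ~C)) | A | E) & ((((~D & ~C) | ~~(D & C)) & ~A) | ~E)   [De Morgan]
= (((D | C) & (~D | ~C)) | A | E) & ((((~D & ~C) | (D & C)) & ~A) | ~E)   [double negation]
= (D | C | A | E) & (~D | ~C | A | E) & (~D | D | ~E) & (~D | C | ~E) & (~C | D | ~E) & (~C | C | ~E) & (~A | ~E)   [distribute | over &]
= (D | C | A | E) & (~D | ~C | A | E) & (~D | C | ~E) & (~C | D | ~E) & (~A | ~E)   [simplify]

(D | C | A | E) & (~D | ~C | A | E) & (~D | C | ~E) & (~C | D | ~E) & (~A | ~E)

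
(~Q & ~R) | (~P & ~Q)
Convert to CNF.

~Q & (~R | ~P)

(~Q & ~R) | (~P & ~Q)
⇔ (~Q | ~P) & (~Q | ~Q) & (~R | ~P) & (~R | ~Q)   [distribute | over &]
⇔ ~Q & (~R | ~P)   [simplify]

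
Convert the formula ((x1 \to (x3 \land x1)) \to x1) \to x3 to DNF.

((x1 \to (x3 \land x1)) \to x1) \to x3
= \lnot ((x1 \to (x3 \land x1)) \to x1) \lor x3
= \lnot (\lnot (x1 \to (x3 \land x1)) \lor x1) \lor x3
= \lnot (\lnot (\lnot x1 \lor (x3 \land x1)) \lor x1) \lor x3
= (\lnot \lnot (\lnot x1 \lor (x3 \land x1)) \land \lnot x1) \lor x3
= ((\lnot x1 \lor (x3 \land x1)) \land \lnot x1) \lor x3
= (\lnot x1 \land \lnot x1) \lor (x3 \land x1 \land \lnot x1) \lor x3
= \lnot x1 \lor x3

\lnot x1 \lor x3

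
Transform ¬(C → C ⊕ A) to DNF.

¬(C → C ⊕ A)
≡ ¬(¬C ∨ (C ⊕ A))   — eliminate →
≡ ¬(¬C ∨ C ∧ ¬A ∨ ¬C ∧ A)   — expand ⊕
≡ ¬¬C ∧ ¬(C ∧ ¬A) ∧ ¬(¬C ∧ A)   — De Morgan
≡ C ∧ ¬(C ∧ ¬A) ∧ ¬(¬C ∧ A)   — double negation
≡ C ∧ (¬C ∨ ¬¬A) ∧ ¬(¬C ∧ A)   — De Morgan
≡ C ∧ (¬C ∨ A) ∧ ¬(¬C ∧ A)   — double negation
≡ C ∧ (¬C ∨ A) ∧ (¬¬C ∨ ¬A)   — De Morgan
≡ C ∧ (¬C ∨ A) ∧ (C ∨ ¬A)   — double negation
≡ C ∧ ¬C ∧ C ∨ C ∧ ¬C ∧ ¬A ∨ C ∧ A ∧ C ∨ C ∧ A ∧ ¬A   — distribute ∧ over ∨
≡ C ∧ A   — simplify

C ∧ A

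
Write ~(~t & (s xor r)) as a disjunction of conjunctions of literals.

~(~t & (s xor r))
≡ ~(~t & ((s & ~r) | (~s & r)))   [expand xor]
≡ ~~t | ~((s & ~r) | (~s & r))   [De Morgan]
≡ t | ~((s & ~r) | (~s & r))   [double negation]
≡ t | (~(s & ~r) & ~(~s & r))   [De Morgan]
≡ t | ((~s | ~~r) & ~(~s & r))   [De Morgan]
≡ t | ((~s | r) & ~(~s & r))   [double negation]
≡ t | ((~s | r) & (~~s | ~r))   [De Morgan]
≡ t | ((~s | r) & (s | ~r))   [double negation]
≡ t | (~s & s) | (~s & ~r) | (r & s) | (r & ~r)   [distribute & over |]
≡ t | (~s & ~r) | (r & s)   [simplify]

t | (~s & ~r) | (r & s)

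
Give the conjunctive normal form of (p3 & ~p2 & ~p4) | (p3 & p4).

p3 & (~p2 | p4)

(p3 & ~p2 & ~p4) | (p3 & p4)
= (p3 | p3) & (p3 | p4) & (~p2 | p3) & (~p2 | p4) & (~p4 | p3) & (~p4 | p4)   — distribute | over &
= p3 & (~p2 | p4)   — simplify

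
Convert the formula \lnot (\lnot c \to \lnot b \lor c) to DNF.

\lnot c \land b

\lnot (\lnot c \to \lnot b \lor c)
≡ \lnot (\lnot \lnot c \lor \lnot b \lor c)   — eliminate \to
≡ \lnot \lnot \lnot c \land \lnot \lnot b \land \lnot c   — De Morgan
≡ \lnot c \land \lnot \lnot b \land \lnot c   — double negation
≡ \lnot c \land b \land \lnot c   — double negation
≡ \lnot c \land b   — simplify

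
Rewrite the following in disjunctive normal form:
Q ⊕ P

(Q ∧ ¬P) ∨ (¬Q ∧ P)

Q ⊕ P
= (Q ∧ ¬P) ∨ (¬Q ∧ P)   — expand ⊕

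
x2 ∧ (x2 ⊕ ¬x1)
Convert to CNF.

x2 ∧ (x2 ⊕ ¬x1)
≡ x2 ∧ (x2 ∨ ¬x1) ∧ ¬(x2 ∧ ¬x1)
≡ x2 ∧ (x2 ∨ ¬x1) ∧ (¬x2 ∨ ¬¬x1)
≡ x2 ∧ (x2 ∨ ¬x1) ∧ (¬x2 ∨ x1)
≡ x2 ∧ (¬x2 ∨ x1)

x2 ∧ (¬x2 ∨ x1)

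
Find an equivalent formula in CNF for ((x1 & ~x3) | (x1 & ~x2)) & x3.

((x1 & ~x3) | (x1 & ~x2)) & x3
≡ (x1 | x1) & (x1 | ~x2) & (~x3 | x1) & (~x3 | ~x2) & x3   — distribute | over &
≡ x1 & (~x3 | ~x2) & x3   — simplify

x1 & (~x3 | ~x2) & x3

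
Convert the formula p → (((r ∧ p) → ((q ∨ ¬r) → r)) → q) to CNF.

p → (((r ∧ p) → ((q ∨ ¬r) → r)) → q)
= ¬p ∨ (((r ∧ p) → ((q ∨ ¬r) → r)) → q)   (eliminate →)
= ¬p ∨ ¬((r ∧ p) → ((q ∨ ¬r) → r)) ∨ q   (eliminate →)
= ¬p ∨ ¬(¬(r ∧ p) ∨ ((q ∨ ¬r) → r)) ∨ q   (eliminate →)
= ¬p ∨ ¬(¬(r ∧ p) ∨ ¬(q ∨ ¬r) ∨ r) ∨ q   (eliminate →)
= ¬p ∨ (¬¬(r ∧ p) ∧ ¬¬(q ∨ ¬r) ∧ ¬r) ∨ q   (De Morgan)
= ¬p ∨ (r ∧ p ∧ ¬¬(q ∨ ¬r) ∧ ¬r) ∨ q   (double negation)
= ¬p ∨ (r ∧ p ∧ (q ∨ ¬r) ∧ ¬r) ∨ q   (double negation)
= (¬p ∨ r ∨ q) ∧ (¬p ∨ p ∨ q) ∧ (¬p ∨ q ∨ ¬r ∨ q) ∧ (¬p ∨ ¬r ∨ q)   (distribute ∨ over ∧)
= (¬p ∨ r ∨ q) ∧ (¬p ∨ q ∨ ¬r)   (simplify)

(¬p ∨ r ∨ q) ∧ (¬p ∨ q ∨ ¬r)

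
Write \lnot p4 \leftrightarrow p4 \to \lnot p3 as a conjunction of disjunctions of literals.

\lnot p4 \leftrightarrow p4 \to \lnot p3
= (\lnot p4 \to (p4 \to \lnot p3)) \land ((p4 \to \lnot p3) \to \lnot p4)   [eliminate \leftrightarrow]
= (\lnot \lnot p4 \lor (p4 \to \lnot p3)) \land ((p4 \to \lnot p3) \to \lnot p4)   [eliminate \to]
= (\lnot \lnot p4 \lor \lnot p4 \lor \lnot p3) \land ((p4 \to \lnot p3) \to \lnot p4)   [eliminate \to]
= (\lnot \lnot p4 \lor \lnot p4 \lor \lnot p3) \land (\lnot (p4 \to \lnot p3) \lor \lnot p4)   [eliminate \to]
= (\lnot \lnot p4 \lor \lnot p4 \lor \lnot p3) \land (\lnot (\lnot p4 \lor \lnot p3) \lor \lnot p4)   [eliminate \to]
= (p4 \lor \lnot p4 \lor \lnot p3) \land (\lnot (\lnot p4 \lor \lnot p3) \lor \lnot p4)   [double negation]
= (p4 \lor \lnot p4 \lor \lnot p3) \land (\lnot \lnot p4 \land \lnot \lnot p3 \lor \lnot p4)   [De Morgan]
= (p4 \lor \lnot p4 \lor \lnot p3) \land (p4 \land \lnot \lnot p3 \lor \lnot p4)   [double negation]
= (p4 \lor \lnot p4 \lor \lnot p3) \land (p4 \land p3 \lor \lnot p4)   [double negation]
= (p4 \lor \lnot p4 \lor \lnot p3) \land (p4 \lor \lnot p4) \land (p3 \lor \lnot p4)   [distribute \lor over \land]
= p3 \lor \lnot p4   [simplify]

p3 \lor \lnot p4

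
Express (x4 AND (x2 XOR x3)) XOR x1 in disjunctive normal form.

(x4 AND (x2 XOR x3)) XOR x1
⇔ (x4 AND (x2 XOR x3) AND NOT x1) OR (NOT (x4 AND (x2 XOR x3)) AND x1)   (expand XOR)
⇔ (x4 AND ((x2 AND NOT x3) OR (NOT x2 AND x3)) AND NOT x1) OR (NOT (x4 AND (x2 XOR x3)) AND x1)   (expand XOR)
⇔ (x4 AND ((x2 AND NOT x3) OR (NOT x2 AND x3)) AND NOT x1) OR (NOT (x4 AND ((x2 AND NOT x3) OR (NOT x2 AND x3))) AND x1)   (expand XOR)
⇔ (x4 AND ((x2 AND NOT x3) OR (NOT x2 AND x3)) AND NOT x1) OR ((NOT x4 OR NOT ((x2 AND NOT x3) OR (NOT x2 AND x3))) AND x1)   (De Morgan)
⇔ (x4 AND ((x2 AND NOT x3) OR (NOT x2 AND x3)) AND NOT x1) OR ((NOT x4 OR (NOT (x2 AND NOT x3) AND NOT (NOT x2 AND x3))) AND x1)   (De Morgan)
⇔ (x4 AND ((x2 AND NOT x3) OR (NOT x2 AND x3)) AND NOT x1) OR ((NOT x4 OR ((NOT x2 OR NOT NOT x3) AND NOT (NOT x2 AND x3))) AND x1)   (De Morgan)
⇔ (x4 AND ((x2 AND NOT x3) OR (NOT x2 AND x3)) AND NOT x1) OR ((NOT x4 OR ((NOT x2 OR x3) AND NOT (NOT x2 AND x3))) AND x1)   (double negation)
⇔ (x4 AND ((x2 AND NOT x3) OR (NOT x2 AND x3)) AND NOT x1) OR ((NOT x4 OR ((NOT x2 OR x3) AND (NOT NOT x2 OR NOT x3))) AND x1)   (De Morgan)
⇔ (x4 AND ((x2 AND NOT x3) OR (NOT x2 AND x3)) AND NOT x1) OR ((NOT x4 OR ((NOT x2 OR x3) AND (x2 OR NOT x3))) AND x1)   (double negation)
⇔ (x4 AND x2 AND NOT x3 AND NOT x1) OR (x4 AND NOT x2 AND x3 AND NOT x1) OR (NOT x4 AND x1) OR (NOT x2 AND x2 AND x1) OR (NOT x2 AND NOT x3 AND x1) OR (x3 AND x2 AND x1) OR (x3 AND NOT x3 AND x1)   (distribute AND over OR)
⇔ (x4 AND x2 AND NOT x3 AND NOT x1) OR (x4 AND NOT x2 AND x3 AND NOT x1) OR (NOT x4 AND x1) OR (NOT x2 AND NOT x3 AND x1) OR (x3 AND x2 AND x1)   (simplify)

(x4 AND x2 AND NOT x3 AND NOT x1) OR (x4 AND NOT x2 AND x3 AND NOT x1) OR (NOT x4 AND x1) OR (NOT x2 AND NOT x3 AND x1) OR (x3 AND x2 AND x1)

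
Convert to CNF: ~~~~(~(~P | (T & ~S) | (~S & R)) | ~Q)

(P | ~Q) & (~T | S | ~Q) & (S | ~R | ~Q)

~~~~(~(~P | (T & ~S) | (~S & R)) | ~Q)
≡ ~~(~(~P | (T & ~S) | (~S & R)) | ~Q)   [double negation]
≡ ~(~P | (T & ~S) | (~S & R)) | ~Q   [double negation]
≡ (~~P & ~(T & ~S) & ~(~S & R)) | ~Q   [De Morgan]
≡ (P & ~(T & ~S) & ~(~S & R)) | ~Q   [double negation]
≡ (P & (~T | ~~S) & ~(~S & R)) | ~Q   [De Morgan]
≡ (P & (~T | S) & ~(~S & R)) | ~Q   [double negation]
≡ (P & (~T | S) & (~~S | ~R)) | ~Q   [De Morgan]
≡ (P & (~T | S) & (S | ~R)) | ~Q   [double negation]
≡ (P | ~Q) & (~T | S | ~Q) & (S | ~R | ~Q)   [distribute | over &]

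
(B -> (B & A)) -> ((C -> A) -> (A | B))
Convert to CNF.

B | C | A

(B -> (B & A)) -> ((C -> A) -> (A | B))
= ~(B -> (B & A)) | ((C -> A) -> (A | B))
= ~(~B | (B & A)) | ((C -> A) -> (A | B))
= ~(~B | (B & A)) | ~(C -> A) | A | B
= ~(~B | (B & A)) | ~(~C | A) | A | B
= (~~B & ~(B & A)) | ~(~C | A) | A | B
= (B & ~(B & A)) | ~(~C | A) | A | B
= (B & (~B | ~A)) | ~(~C | A) | A | B
= (B & (~B | ~A)) | (~~C & ~A) | A | B
= (B & (~B | ~A)) | (C & ~A) | A | B
= (B | C | A | B) & (B | ~A | A | B) & (~B | ~A | C | A | B) & (~B | ~A | ~A | A | B)
= B | C | A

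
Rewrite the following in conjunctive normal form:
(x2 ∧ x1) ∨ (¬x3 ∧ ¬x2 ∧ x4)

(x2 ∧ x1) ∨ (¬x3 ∧ ¬x2 ∧ x4)
≡ (x2 ∨ ¬x3) ∧ (x2 ∨ ¬x2) ∧ (x2 ∨ x4) ∧ (x1 ∨ ¬x3) ∧ (x1 ∨ ¬x2) ∧ (x1 ∨ x4)   [distribute ∨ over ∧]
≡ (x2 ∨ ¬x3) ∧ (x2 ∨ x4) ∧ (x1 ∨ ¬x3) ∧ (x1 ∨ ¬x2) ∧ (x1 ∨ x4)   [simplify]

(x2 ∨ ¬x3) ∧ (x2 ∨ x4) ∧ (x1 ∨ ¬x3) ∧ (x1 ∨ ¬x2) ∧ (x1 ∨ x4)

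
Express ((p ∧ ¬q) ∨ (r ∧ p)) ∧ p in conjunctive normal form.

p ∧ (¬q ∨ r)

((p ∧ ¬q) ∨ (r ∧ p)) ∧ p
= (p ∨ r) ∧ (p ∨ p) ∧ (¬q ∨ r) ∧ (¬q ∨ p) ∧ p   [distribute ∨ over ∧]
= p ∧ (¬q ∨ r)   [simplify]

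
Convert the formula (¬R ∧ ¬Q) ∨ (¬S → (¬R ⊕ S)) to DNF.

(¬R ∧ ¬Q) ∨ S ∨ (¬R ∧ ¬S)

(¬R ∧ ¬Q) ∨ (¬S → (¬R ⊕ S))
⇔ (¬R ∧ ¬Q) ∨ ¬¬S ∨ (¬R ⊕ S)   (eliminate →)
⇔ (¬R ∧ ¬Q) ∨ ¬¬S ∨ (¬R ∧ ¬S) ∨ (¬¬R ∧ S)   (expand ⊕)
⇔ (¬R ∧ ¬Q) ∨ S ∨ (¬R ∧ ¬S) ∨ (¬¬R ∧ S)   (double negation)
⇔ (¬R ∧ ¬Q) ∨ S ∨ (¬R ∧ ¬S) ∨ (R ∧ S)   (double negation)
⇔ (¬R ∧ ¬Q) ∨ S ∨ (¬R ∧ ¬S)   (simplify)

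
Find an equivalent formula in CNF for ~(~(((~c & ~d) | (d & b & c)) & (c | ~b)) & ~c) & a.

(~d | c) & (c | ~b) & a

~(~(((~c & ~d) | (d & b & c)) & (c | ~b)) & ~c) & a
= (~~(((~c & ~d) | (d & b & c)) & (c | ~b)) | ~~c) & a
= ((((~c & ~d) | (d & b & c)) & (c | ~b)) | ~~c) & a
= ((((~c & ~d) | (d & b & c)) & (c | ~b)) | c) & a
= (~c | d | c) & (~c | b | c) & (~c | c | c) & (~d | d | c) & (~d | b | c) & (~d | c | c) & (c | ~b | c) & a
= (~d | c) & (c | ~b) & a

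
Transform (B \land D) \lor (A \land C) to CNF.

(B \lor A) \land (B \lor C) \land (D \lor A) \land (D \lor C)

(B \land D) \lor (A \land C)
≡ (B \lor A) \land (B \lor C) \land (D \lor A) \land (D \lor C)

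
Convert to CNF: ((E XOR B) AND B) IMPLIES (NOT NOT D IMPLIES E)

((E XOR B) AND B) IMPLIES (NOT NOT D IMPLIES E)
⇔ NOT ((E XOR B) AND B) OR (NOT NOT D IMPLIES E)   (eliminate IMPLIES)
⇔ NOT ((E OR B) AND NOT (E AND B) AND B) OR (NOT NOT D IMPLIES E)   (expand XOR)
⇔ NOT ((E OR B) AND NOT (E AND B) AND B) OR NOT NOT NOT D OR E   (eliminate IMPLIES)
⇔ NOT (E OR B) OR NOT NOT (E AND B) OR NOT B OR NOT NOT NOT D OR E   (De Morgan)
⇔ (NOT E AND NOT B) OR NOT NOT (E AND B) OR NOT B OR NOT NOT NOT D OR E   (De Morgan)
⇔ (NOT E AND NOT B) OR (E AND B) OR NOT B OR NOT NOT NOT D OR E   (double negation)
⇔ (NOT E AND NOT B) OR (E AND B) OR NOT B OR NOT D OR E   (double negation)
⇔ (NOT E OR E OR NOT B OR NOT D OR E) AND (NOT E OR B OR NOT B OR NOT D OR E) AND (NOT B OR E OR NOT B OR NOT D OR E) AND (NOT B OR B OR NOT B OR NOT D OR E)   (distribute OR over AND)
⇔ NOT B OR E OR NOT D   (simplify)

NOT B OR E OR NOT D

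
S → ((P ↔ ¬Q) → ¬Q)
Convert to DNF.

S → ((P ↔ ¬Q) → ¬Q)
= ¬S ∨ ((P ↔ ¬Q) → ¬Q)   [eliminate →]
= ¬S ∨ ¬(P ↔ ¬Q) ∨ ¬Q   [eliminate →]
= ¬S ∨ ¬((P → ¬Q) ∧ (¬Q → P)) ∨ ¬Q   [eliminate ↔]
= ¬S ∨ ¬((¬P ∨ ¬Q) ∧ (¬Q → P)) ∨ ¬Q   [eliminate →]
= ¬S ∨ ¬((¬P ∨ ¬Q) ∧ (¬¬Q ∨ P)) ∨ ¬Q   [eliminate →]
= ¬S ∨ ¬(¬P ∨ ¬Q) ∨ ¬(¬¬Q ∨ P) ∨ ¬Q   [De Morgan]
= ¬S ∨ (¬¬P ∧ ¬¬Q) ∨ ¬(¬¬Q ∨ P) ∨ ¬Q   [De Morgan]
= ¬S ∨ (P ∧ ¬¬Q) ∨ ¬(¬¬Q ∨ P) ∨ ¬Q   [double negation]
= ¬S ∨ (P ∧ Q) ∨ ¬(¬¬Q ∨ P) ∨ ¬Q   [double negation]
= ¬S ∨ (P ∧ Q) ∨ (¬¬¬Q ∧ ¬P) ∨ ¬Q   [De Morgan]
= ¬S ∨ (P ∧ Q) ∨ (¬Q ∧ ¬P) ∨ ¬Q   [double negation]
= ¬S ∨ (P ∧ Q) ∨ ¬Q   [simplify]

¬S ∨ (P ∧ Q) ∨ ¬Q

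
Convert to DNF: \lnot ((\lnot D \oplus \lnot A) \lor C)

(D \land A \land \lnot C) \lor (\lnot A \land \lnot D \land \lnot C)

\lnot ((\lnot D \oplus \lnot A) \lor C)
⇔ \lnot ((\lnot D \land \lnot \lnot A) \lor (\lnot \lnot D \land \lnot A) \lor C)   [expand \oplus]
⇔ \lnot (\lnot D \land \lnot \lnot A) \land \lnot (\lnot \lnot D \land \lnot A) \land \lnot C   [De Morgan]
⇔ (\lnot \lnot D \lor \lnot \lnot \lnot A) \land \lnot (\lnot \lnot D \land \lnot A) \land \lnot C   [De Morgan]
⇔ (D \lor \lnot \lnot \lnot A) \land \lnot (\lnot \lnot D \land \lnot A) \land \lnot C   [double negation]
⇔ (D \lor \lnot A) \land \lnot (\lnot \lnot D \land \lnot A) \land \lnot C   [double negation]
⇔ (D \lor \lnot A) \land (\lnot \lnot \lnot D \lor \lnot \lnot A) \land \lnot C   [De Morgan]
⇔ (D \lor \lnot A) \land (\lnot D \lor \lnot \lnot A) \land \lnot C   [double negation]
⇔ (D \lor \lnot A) \land (\lnot D \lor A) \land \lnot C   [double negation]
⇔ (D \land \lnot D \land \lnot C) \lor (D \land A \land \lnot C) \lor (\lnot A \land \lnot D \land \lnot C) \lor (\lnot A \land A \land \lnot C)   [distribute \land over \lor]
⇔ (D \land A \land \lnot C) \lor (\lnot A \land \lnot D \land \lnot C)   [simplify]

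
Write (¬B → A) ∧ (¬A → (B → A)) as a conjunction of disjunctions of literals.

(B ∨ A) ∧ (A ∨ ¬B)

(¬B → A) ∧ (¬A → (B → A))
= (¬¬B ∨ A) ∧ (¬A → (B → A))
= (¬¬B ∨ A) ∧ (¬¬A ∨ (B → A))
= (¬¬B ∨ A) ∧ (¬¬A ∨ ¬B ∨ A)
= (B ∨ A) ∧ (¬¬A ∨ ¬B ∨ A)
= (B ∨ A) ∧ (A ∨ ¬B ∨ A)
= (B ∨ A) ∧ (A ∨ ¬B)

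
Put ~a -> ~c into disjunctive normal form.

a | ~c

~a -> ~c
⇔ ~~a | ~c   — eliminate ->
⇔ a | ~c   — double negation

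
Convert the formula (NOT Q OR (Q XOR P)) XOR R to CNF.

(NOT Q OR (Q XOR P)) XOR R
= (NOT Q OR (Q XOR P) OR R) AND NOT ((NOT Q OR (Q XOR P)) AND R)   [expand XOR]
= (NOT Q OR ((Q OR P) AND NOT (Q AND P)) OR R) AND NOT ((NOT Q OR (Q XOR P)) AND R)   [expand XOR]
= (NOT Q OR ((Q OR P) AND NOT (Q AND P)) OR R) AND NOT ((NOT Q OR ((Q OR P) AND NOT (Q AND P))) AND R)   [expand XOR]
= (NOT Q OR ((Q OR P) AND (NOT Q OR NOT P)) OR R) AND NOT ((NOT Q OR ((Q OR P) AND NOT (Q AND P))) AND R)   [De Morgan]
= (NOT Q OR ((Q OR P) AND (NOT Q OR NOT P)) OR R) AND (NOT (NOT Q OR ((Q OR P) AND NOT (Q AND P))) OR NOT R)   [De Morgan]
= (NOT Q OR ((Q OR P) AND (NOT Q OR NOT P)) OR R) AND ((NOT NOT Q AND NOT ((Q OR P) AND NOT (Q AND P))) OR NOT R)   [De Morgan]
= (NOT Q OR ((Q OR P) AND (NOT Q OR NOT P)) OR R) AND ((Q AND NOT ((Q OR P) AND NOT (Q AND P))) OR NOT R)   [double negation]
= (NOT Q OR ((Q OR P) AND (NOT Q OR NOT P)) OR R) AND ((Q AND (NOT (Q OR P) OR NOT NOT (Q AND P))) OR NOT R)   [De Morgan]
= (NOT Q OR ((Q OR P) AND (NOT Q OR NOT P)) OR R) AND ((Q AND ((NOT Q AND NOT P) OR NOT NOT (Q AND P))) OR NOT R)   [De Morgan]
= (NOT Q OR ((Q OR P) AND (NOT Q OR NOT P)) OR R) AND ((Q AND ((NOT Q AND NOT P) OR (Q AND P))) OR NOT R)   [double negation]
= (NOT Q OR Q OR P OR R) AND (NOT Q OR NOT Q OR NOT P OR R) AND (Q OR NOT R) AND (NOT Q OR Q OR NOT R) AND (NOT Q OR P OR NOT R) AND (NOT P OR Q OR NOT R) AND (NOT P OR P OR NOT R)   [distribute OR over AND]
= (NOT Q OR NOT P OR R) AND (Q OR NOT R) AND (NOT Q OR P OR NOT R)   [simplify]

(NOT Q OR NOT P OR R) AND (Q OR NOT R) AND (NOT Q OR P OR NOT R)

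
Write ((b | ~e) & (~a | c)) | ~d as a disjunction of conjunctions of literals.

(b & ~a) | (b & c) | (~e & ~a) | (~e & c) | ~d

((b | ~e) & (~a | c)) | ~d
≡ (b & ~a) | (b & c) | (~e & ~a) | (~e & c) | ~d   (distribute & over |)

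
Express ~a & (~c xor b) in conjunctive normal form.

~a & (~c xor b)
= ~a & (~c | b) & ~(~c & b)   (expand xor)
= ~a & (~c | b) & (~~c | ~b)   (De Morgan)
= ~a & (~c | b) & (c | ~b)   (double negation)

~a & (~c | b) & (c | ~b)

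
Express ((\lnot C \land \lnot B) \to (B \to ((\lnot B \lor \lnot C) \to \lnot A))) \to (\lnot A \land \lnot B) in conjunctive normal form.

((\lnot C \land \lnot B) \to (B \to ((\lnot B \lor \lnot C) \to \lnot A))) \to (\lnot A \land \lnot B)
≡ \lnot ((\lnot C \land \lnot B) \to (B \to ((\lnot B \lor \lnot C) \to \lnot A))) \lor (\lnot A \land \lnot B)   (eliminate \to)
≡ \lnot (\lnot (\lnot C \land \lnot B) \lor (B \to ((\lnot B \lor \lnot C) \to \lnot A))) \lor (\lnot A \land \lnot B)   (eliminate \to)
≡ \lnot (\lnot (\lnot C \land \lnot B) \lor \lnot B \lor ((\lnot B \lor \lnot C) \to \lnot A)) \lor (\lnot A \land \lnot B)   (eliminate \to)
≡ \lnot (\lnot (\lnot C \land \lnot B) \lor \lnot B \lor \lnot (\lnot B \lor \lnot C) \lor \lnot A) \lor (\lnot A \land \lnot B)   (eliminate \to)
≡ (\lnot \lnot (\lnot C \land \lnot B) \land \lnot \lnot B \land \lnot \lnot (\lnot B \lor \lnot C) \land \lnot \lnot A) \lor (\lnot A \land \lnot B)   (De Morgan)
≡ (\lnot C \land \lnot B \land \lnot \lnot B \land \lnot \lnot (\lnot B \lor \lnot C) \land \lnot \lnot A) \lor (\lnot A \land \lnot B)   (double negation)
≡ (\lnot C \land \lnot B \land B \land \lnot \lnot (\lnot B \lor \lnot C) \land \lnot \lnot A) \lor (\lnot A \land \lnot B)   (double negation)
≡ (\lnot C \land \lnot B \land B \land (\lnot B \lor \lnot C) \land \lnot \lnot A) \lor (\lnot A \land \lnot B)   (double negation)
≡ (\lnot C \land \lnot B \land B \land (\lnot B \lor \lnot C) \land A) \lor (\lnot A \land \lnot B)   (double negation)
≡ (\lnot C \lor \lnot A) \land (\lnot C \lor \lnot B) \land (\lnot B \lor \lnot A) \land (\lnot B \lor \lnot B) \land (B \lor \lnot A) \land (B \lor \lnot B) \land (\lnot B \lor \lnot C \lor \lnot A) \land (\lnot B \lor \lnot C \lor \lnot B) \land (A \lor \lnot A) \land (A \lor \lnot B)   (distribute \lor over \land)
≡ (\lnot C \lor \lnot A) \land \lnot B \land (B \lor \lnot A)   (simplify)

(\lnot C \lor \lnot A) \land \lnot B \land (B \lor \lnot A)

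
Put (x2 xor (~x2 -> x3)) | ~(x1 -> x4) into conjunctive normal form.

(x2 | x3 | x1) & (x2 | x3 | ~x4) & (~x2 | x1) & (~x2 | ~x4)

(x2 xor (~x2 -> x3)) | ~(x1 -> x4)
≡ ((x2 | (~x2 -> x3)) & ~(x2 & (~x2 -> x3))) | ~(x1 -> x4)   — expand xor
≡ ((x2 | ~~x2 | x3) & ~(x2 & (~x2 -> x3))) | ~(x1 -> x4)   — eliminate ->
≡ ((x2 | ~~x2 | x3) & ~(x2 & (~~x2 | x3))) | ~(x1 -> x4)   — eliminate ->
≡ ((x2 | ~~x2 | x3) & ~(x2 & (~~x2 | x3))) | ~(~x1 | x4)   — eliminate ->
≡ ((x2 | x2 | x3) & ~(x2 & (~~x2 | x3))) | ~(~x1 | x4)   — double negation
≡ ((x2 | x2 | x3) & (~x2 | ~(~~x2 | x3))) | ~(~x1 | x4)   — De Morgan
≡ ((x2 | x2 | x3) & (~x2 | (~~~x2 & ~x3))) | ~(~x1 | x4)   — De Morgan
≡ ((x2 | x2 | x3) & (~x2 | (~x2 & ~x3))) | ~(~x1 | x4)   — double negation
≡ ((x2 | x2 | x3) & (~x2 | (~x2 & ~x3))) | (~~x1 & ~x4)   — De Morgan
≡ ((x2 | x2 | x3) & (~x2 | (~x2 & ~x3))) | (x1 & ~x4)   — double negation
≡ (x2 | x2 | x3 | x1) & (x2 | x2 | x3 | ~x4) & (~x2 | ~x2 | x1) & (~x2 | ~x2 | ~x4) & (~x2 | ~x3 | x1) & (~x2 | ~x3 | ~x4)   — distribute | over &
≡ (x2 | x3 | x1) & (x2 | x3 | ~x4) & (~x2 | x1) & (~x2 | ~x4)   — simplify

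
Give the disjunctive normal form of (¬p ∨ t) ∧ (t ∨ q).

(¬p ∧ q) ∨ t

(¬p ∨ t) ∧ (t ∨ q)
≡ (¬p ∧ t) ∨ (¬p ∧ q) ∨ (t ∧ t) ∨ (t ∧ q)   [distribute ∧ over ∨]
≡ (¬p ∧ q) ∨ t   [simplify]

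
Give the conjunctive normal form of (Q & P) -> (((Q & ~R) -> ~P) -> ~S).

~Q | ~P | ~R | ~S

(Q & P) -> (((Q & ~R) -> ~P) -> ~S)
= ~(Q & P) | (((Q & ~R) -> ~P) -> ~S)   — eliminate ->
= ~(Q & P) | ~((Q & ~R) -> ~P) | ~S   — eliminate ->
= ~(Q & P) | ~(~(Q & ~R) | ~P) | ~S   — eliminate ->
= ~Q | ~P | ~(~(Q & ~R) | ~P) | ~S   — De Morgan
= ~Q | ~P | (~~(Q & ~R) & ~~P) | ~S   — De Morgan
= ~Q | ~P | (Q & ~R & ~~P) | ~S   — double negation
= ~Q | ~P | (Q & ~R & P) | ~S   — double negation
= (~Q | ~P | Q | ~S) & (~Q | ~P | ~R | ~S) & (~Q | ~P | P | ~S)   — distribute | over &
= ~Q | ~P | ~R | ~S   — simplify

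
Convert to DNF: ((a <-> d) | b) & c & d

(d & a & c) | (b & c & d)

((a <-> d) | b) & c & d
⇔ (((a -> d) & (d -> a)) | b) & c & d   [eliminate <->]
⇔ (((~a | d) & (d -> a)) | b) & c & d   [eliminate ->]
⇔ (((~a | d) & (~d | a)) | b) & c & d   [eliminate ->]
⇔ (~a & ~d & c & d) | (~a & a & c & d) | (d & ~d & c & d) | (d & a & c & d) | (b & c & d)   [distribute & over |]
⇔ (d & a & c) | (b & c & d)   [simplify]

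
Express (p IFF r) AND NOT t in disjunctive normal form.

(NOT p AND NOT r AND NOT t) OR (r AND p AND NOT t)

(p IFF r) AND NOT t
≡ (p IMPLIES r) AND (r IMPLIES p) AND NOT t   [eliminate IFF]
≡ (NOT p OR r) AND (r IMPLIES p) AND NOT t   [eliminate IMPLIES]
≡ (NOT p OR r) AND (NOT r OR p) AND NOT t   [eliminate IMPLIES]
≡ (NOT p AND NOT r AND NOT t) OR (NOT p AND p AND NOT t) OR (r AND NOT r AND NOT t) OR (r AND p AND NOT t)   [distribute AND over OR]
≡ (NOT p AND NOT r AND NOT t) OR (r AND p AND NOT t)   [simplify]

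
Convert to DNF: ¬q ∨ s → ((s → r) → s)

¬q ∨ s → ((s → r) → s)
⇔ ¬(¬q ∨ s) ∨ ((s → r) → s)   (eliminate →)
⇔ ¬(¬q ∨ s) ∨ ¬(s → r) ∨ s   (eliminate →)
⇔ ¬(¬q ∨ s) ∨ ¬(¬s ∨ r) ∨ s   (eliminate →)
⇔ ¬¬q ∧ ¬s ∨ ¬(¬s ∨ r) ∨ s   (De Morgan)
⇔ q ∧ ¬s ∨ ¬(¬s ∨ r) ∨ s   (double negation)
⇔ q ∧ ¬s ∨ ¬¬s ∧ ¬r ∨ s   (De Morgan)
⇔ q ∧ ¬s ∨ s ∧ ¬r ∨ s   (double negation)
⇔ q ∧ ¬s ∨ s   (simplify)

q ∧ ¬s ∨ s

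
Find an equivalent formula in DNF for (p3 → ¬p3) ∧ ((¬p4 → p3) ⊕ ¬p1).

(¬p3 ∧ p4 ∧ p1) ∨ (¬p3 ∧ ¬p4 ∧ ¬p1)

(p3 → ¬p3) ∧ ((¬p4 → p3) ⊕ ¬p1)
≡ (¬p3 ∨ ¬p3) ∧ ((¬p4 → p3) ⊕ ¬p1)   (eliminate →)
≡ (¬p3 ∨ ¬p3) ∧ (((¬p4 → p3) ∧ ¬¬p1) ∨ (¬(¬p4 → p3) ∧ ¬p1))   (expand ⊕)
≡ (¬p3 ∨ ¬p3) ∧ (((¬¬p4 ∨ p3) ∧ ¬¬p1) ∨ (¬(¬p4 → p3) ∧ ¬p1))   (eliminate →)
≡ (¬p3 ∨ ¬p3) ∧ (((¬¬p4 ∨ p3) ∧ ¬¬p1) ∨ (¬(¬¬p4 ∨ p3) ∧ ¬p1))   (eliminate →)
≡ (¬p3 ∨ ¬p3) ∧ (((p4 ∨ p3) ∧ ¬¬p1) ∨ (¬(¬¬p4 ∨ p3) ∧ ¬p1))   (double negation)
≡ (¬p3 ∨ ¬p3) ∧ (((p4 ∨ p3) ∧ p1) ∨ (¬(¬¬p4 ∨ p3) ∧ ¬p1))   (double negation)
≡ (¬p3 ∨ ¬p3) ∧ (((p4 ∨ p3) ∧ p1) ∨ (¬¬¬p4 ∧ ¬p3 ∧ ¬p1))   (De Morgan)
≡ (¬p3 ∨ ¬p3) ∧ (((p4 ∨ p3) ∧ p1) ∨ (¬p4 ∧ ¬p3 ∧ ¬p1))   (double negation)
≡ (¬p3 ∧ p4 ∧ p1) ∨ (¬p3 ∧ p3 ∧ p1) ∨ (¬p3 ∧ ¬p4 ∧ ¬p3 ∧ ¬p1) ∨ (¬p3 ∧ p4 ∧ p1) ∨ (¬p3 ∧ p3 ∧ p1) ∨ (¬p3 ∧ ¬p4 ∧ ¬p3 ∧ ¬p1)   (distribute ∧ over ∨)
≡ (¬p3 ∧ p4 ∧ p1) ∨ (¬p3 ∧ ¬p4 ∧ ¬p1)   (simplify)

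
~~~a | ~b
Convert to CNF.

~a | ~b

~~~a | ~b
≡ ~a | ~b   (double negation)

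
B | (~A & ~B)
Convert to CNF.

B | ~A

B | (~A & ~B)
⇔ (B | ~A) & (B | ~B)   (distribute | over &)
⇔ B | ~A   (simplify)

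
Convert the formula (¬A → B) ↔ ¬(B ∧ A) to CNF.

(¬A ∨ ¬B) ∧ (B ∨ A)

(¬A → B) ↔ ¬(B ∧ A)
= ((¬A → B) → ¬(B ∧ A)) ∧ (¬(B ∧ A) → (¬A → B))   (eliminate ↔)
= (¬(¬A → B) ∨ ¬(B ∧ A)) ∧ (¬(B ∧ A) → (¬A → B))   (eliminate →)
= (¬(¬¬A ∨ B) ∨ ¬(B ∧ A)) ∧ (¬(B ∧ A) → (¬A → B))   (eliminate →)
= (¬(¬¬A ∨ B) ∨ ¬(B ∧ A)) ∧ (¬¬(B ∧ A) ∨ (¬A → B))   (eliminate →)
= (¬(¬¬A ∨ B) ∨ ¬(B ∧ A)) ∧ (¬¬(B ∧ A) ∨ ¬¬A ∨ B)   (eliminate →)
= ((¬¬¬A ∧ ¬B) ∨ ¬(B ∧ A)) ∧ (¬¬(B ∧ A) ∨ ¬¬A ∨ B)   (De Morgan)
= ((¬A ∧ ¬B) ∨ ¬(B ∧ A)) ∧ (¬¬(B ∧ A) ∨ ¬¬A ∨ B)   (double negation)
= ((¬A ∧ ¬B) ∨ ¬B ∨ ¬A) ∧ (¬¬(B ∧ A) ∨ ¬¬A ∨ B)   (De Morgan)
= ((¬A ∧ ¬B) ∨ ¬B ∨ ¬A) ∧ ((B ∧ A) ∨ ¬¬A ∨ B)   (double negation)
= ((¬A ∧ ¬B) ∨ ¬B ∨ ¬A) ∧ ((B ∧ A) ∨ A ∨ B)   (double negation)
= (¬A ∨ ¬B ∨ ¬A) ∧ (¬B ∨ ¬B ∨ ¬A) ∧ (B ∨ A ∨ B) ∧ (A ∨ A ∨ B)   (distribute ∨ over ∧)
= (¬A ∨ ¬B) ∧ (B ∨ A)   (simplify)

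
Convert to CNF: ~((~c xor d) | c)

~((~c xor d) | c)
⇔ ~(((~c | d) & ~(~c & d)) | c)   — expand xor
⇔ ~((~c | d) & ~(~c & d)) & ~c   — De Morgan
⇔ (~(~c | d) | ~~(~c & d)) & ~c   — De Morgan
⇔ ((~~c & ~d) | ~~(~c & d)) & ~c   — De Morgan
⇔ ((c & ~d) | ~~(~c & d)) & ~c   — double negation
⇔ ((c & ~d) | (~c & d)) & ~c   — double negation
⇔ (c | ~c) & (c | d) & (~d | ~c) & (~d | d) & ~c   — distribute | over &
⇔ (c | d) & ~c   — simplify

(c | d) & ~c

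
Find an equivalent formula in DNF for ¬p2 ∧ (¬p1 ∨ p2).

¬p2 ∧ ¬p1

¬p2 ∧ (¬p1 ∨ p2)
= (¬p2 ∧ ¬p1) ∨ (¬p2 ∧ p2)   [distribute ∧ over ∨]
= ¬p2 ∧ ¬p1   [simplify]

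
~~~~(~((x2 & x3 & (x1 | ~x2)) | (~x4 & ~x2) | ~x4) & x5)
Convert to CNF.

(~x2 | ~x3 | ~x1) & x4 & x5

~~~~(~((x2 & x3 & (x1 | ~x2)) | (~x4 & ~x2) | ~x4) & x5)
≡ ~~(~((x2 & x3 & (x1 | ~x2)) | (~x4 & ~x2) | ~x4) & x5)
≡ ~((x2 & x3 & (x1 | ~x2)) | (~x4 & ~x2) | ~x4) & x5
≡ ~(x2 & x3 & (x1 | ~x2)) & ~(~x4 & ~x2) & ~~x4 & x5
≡ (~x2 | ~x3 | ~(x1 | ~x2)) & ~(~x4 & ~x2) & ~~x4 & x5
≡ (~x2 | ~x3 | (~x1 & ~~x2)) & ~(~x4 & ~x2) & ~~x4 & x5
≡ (~x2 | ~x3 | (~x1 & x2)) & ~(~x4 & ~x2) & ~~x4 & x5
≡ (~x2 | ~x3 | (~x1 & x2)) & (~~x4 | ~~x2) & ~~x4 & x5
≡ (~x2 | ~x3 | (~x1 & x2)) & (x4 | ~~x2) & ~~x4 & x5
≡ (~x2 | ~x3 | (~x1 & x2)) & (x4 | x2) & ~~x4 & x5
≡ (~x2 | ~x3 | (~x1 & x2)) & (x4 | x2) & x4 & x5
≡ (~x2 | ~x3 | ~x1) & (~x2 | ~x3 | x2) & (x4 | x2) & x4 & x5
≡ (~x2 | ~x3 | ~x1) & x4 & x5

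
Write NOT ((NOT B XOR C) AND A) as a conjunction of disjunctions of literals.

(B OR C OR NOT A) AND (NOT C OR NOT B OR NOT A)

NOT ((NOT B XOR C) AND A)
= NOT ((NOT B OR C) AND NOT (NOT B AND C) AND A)   [expand XOR]
= NOT (NOT B OR C) OR NOT NOT (NOT B AND C) OR NOT A   [De Morgan]
= (NOT NOT B AND NOT C) OR NOT NOT (NOT B AND C) OR NOT A   [De Morgan]
= (B AND NOT C) OR NOT NOT (NOT B AND C) OR NOT A   [double negation]
= (B AND NOT C) OR (NOT B AND C) OR NOT A   [double negation]
= (B OR NOT B OR NOT A) AND (B OR C OR NOT A) AND (NOT C OR NOT B OR NOT A) AND (NOT C OR C OR NOT A)   [distribute OR over AND]
= (B OR C OR NOT A) AND (NOT C OR NOT B OR NOT A)   [simplify]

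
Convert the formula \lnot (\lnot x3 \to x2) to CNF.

\lnot (\lnot x3 \to x2)
= \lnot (\lnot \lnot x3 \lor x2)   [eliminate \to]
= \lnot \lnot \lnot x3 \land \lnot x2   [De Morgan]
= \lnot x3 \land \lnot x2   [double negation]

\lnot x3 \land \lnot x2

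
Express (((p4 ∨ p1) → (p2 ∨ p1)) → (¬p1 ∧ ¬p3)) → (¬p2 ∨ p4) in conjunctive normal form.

p1 ∨ p3 ∨ ¬p2 ∨ p4

(((p4 ∨ p1) → (p2 ∨ p1)) → (¬p1 ∧ ¬p3)) → (¬p2 ∨ p4)
≡ ¬(((p4 ∨ p1) → (p2 ∨ p1)) → (¬p1 ∧ ¬p3)) ∨ ¬p2 ∨ p4   (eliminate →)
≡ ¬(¬((p4 ∨ p1) → (p2 ∨ p1)) ∨ (¬p1 ∧ ¬p3)) ∨ ¬p2 ∨ p4   (eliminate →)
≡ ¬(¬(¬(p4 ∨ p1) ∨ p2 ∨ p1) ∨ (¬p1 ∧ ¬p3)) ∨ ¬p2 ∨ p4   (eliminate →)
≡ (¬¬(¬(p4 ∨ p1) ∨ p2 ∨ p1) ∧ ¬(¬p1 ∧ ¬p3)) ∨ ¬p2 ∨ p4   (De Morgan)
≡ ((¬(p4 ∨ p1) ∨ p2 ∨ p1) ∧ ¬(¬p1 ∧ ¬p3)) ∨ ¬p2 ∨ p4   (double negation)
≡ (((¬p4 ∧ ¬p1) ∨ p2 ∨ p1) ∧ ¬(¬p1 ∧ ¬p3)) ∨ ¬p2 ∨ p4   (De Morgan)
≡ (((¬p4 ∧ ¬p1) ∨ p2 ∨ p1) ∧ (¬¬p1 ∨ ¬¬p3)) ∨ ¬p2 ∨ p4   (De Morgan)
≡ (((¬p4 ∧ ¬p1) ∨ p2 ∨ p1) ∧ (p1 ∨ ¬¬p3)) ∨ ¬p2 ∨ p4   (double negation)
≡ (((¬p4 ∧ ¬p1) ∨ p2 ∨ p1) ∧ (p1 ∨ p3)) ∨ ¬p2 ∨ p4   (double negation)
≡ (¬p4 ∨ p2 ∨ p1 ∨ ¬p2 ∨ p4) ∧ (¬p1 ∨ p2 ∨ p1 ∨ ¬p2 ∨ p4) ∧ (p1 ∨ p3 ∨ ¬p2 ∨ p4)   (distribute ∨ over ∧)
≡ p1 ∨ p3 ∨ ¬p2 ∨ p4   (simplify)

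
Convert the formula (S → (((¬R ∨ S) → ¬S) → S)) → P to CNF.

(S ∨ P) ∧ (¬S ∨ P)

(S → (((¬R ∨ S) → ¬S) → S)) → P
≡ ¬(S → (((¬R ∨ S) → ¬S) → S)) ∨ P
≡ ¬(¬S ∨ (((¬R ∨ S) → ¬S) → S)) ∨ P
≡ ¬(¬S ∨ ¬((¬R ∨ S) → ¬S) ∨ S) ∨ P
≡ ¬(¬S ∨ ¬(¬(¬R ∨ S) ∨ ¬S) ∨ S) ∨ P
≡ (¬¬S ∧ ¬¬(¬(¬R ∨ S) ∨ ¬S) ∧ ¬S) ∨ P
≡ (S ∧ ¬¬(¬(¬R ∨ S) ∨ ¬S) ∧ ¬S) ∨ P
≡ (S ∧ (¬(¬R ∨ S) ∨ ¬S) ∧ ¬S) ∨ P
≡ (S ∧ ((¬¬R ∧ ¬S) ∨ ¬S) ∧ ¬S) ∨ P
≡ (S ∧ ((R ∧ ¬S) ∨ ¬S) ∧ ¬S) ∨ P
≡ (S ∨ P) ∧ (R ∨ ¬S ∨ P) ∧ (¬S ∨ ¬S ∨ P) ∧ (¬S ∨ P)
≡ (S ∨ P) ∧ (¬S ∨ P)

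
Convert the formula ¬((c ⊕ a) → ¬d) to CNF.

(c ∨ a) ∧ (¬c ∨ ¬a) ∧ d

¬((c ⊕ a) → ¬d)
⇔ ¬(¬(c ⊕ a) ∨ ¬d)
⇔ ¬(¬((c ∨ a) ∧ ¬(c ∧ a)) ∨ ¬d)
⇔ ¬¬((c ∨ a) ∧ ¬(c ∧ a)) ∧ ¬¬d
⇔ (c ∨ a) ∧ ¬(c ∧ a) ∧ ¬¬d
⇔ (c ∨ a) ∧ (¬c ∨ ¬a) ∧ ¬¬d
⇔ (c ∨ a) ∧ (¬c ∨ ¬a) ∧ d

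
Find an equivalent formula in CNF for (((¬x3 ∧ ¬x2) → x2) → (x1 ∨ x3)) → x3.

(((¬x3 ∧ ¬x2) → x2) → (x1 ∨ x3)) → x3
= ¬(((¬x3 ∧ ¬x2) → x2) → (x1 ∨ x3)) ∨ x3   — eliminate →
= ¬(¬((¬x3 ∧ ¬x2) → x2) ∨ x1 ∨ x3) ∨ x3   — eliminate →
= ¬(¬(¬(¬x3 ∧ ¬x2) ∨ x2) ∨ x1 ∨ x3) ∨ x3   — eliminate →
= (¬¬(¬(¬x3 ∧ ¬x2) ∨ x2) ∧ ¬x1 ∧ ¬x3) ∨ x3   — De Morgan
= ((¬(¬x3 ∧ ¬x2) ∨ x2) ∧ ¬x1 ∧ ¬x3) ∨ x3   — double negation
= ((¬¬x3 ∨ ¬¬x2 ∨ x2) ∧ ¬x1 ∧ ¬x3) ∨ x3   — De Morgan
= ((x3 ∨ ¬¬x2 ∨ x2) ∧ ¬x1 ∧ ¬x3) ∨ x3   — double negation
= ((x3 ∨ x2 ∨ x2) ∧ ¬x1 ∧ ¬x3) ∨ x3   — double negation
= (x3 ∨ x2 ∨ x2 ∨ x3) ∧ (¬x1 ∨ x3) ∧ (¬x3 ∨ x3)   — distribute ∨ over ∧
= (x3 ∨ x2) ∧ (¬x1 ∨ x3)   — simplify

(x3 ∨ x2) ∧ (¬x1 ∨ x3)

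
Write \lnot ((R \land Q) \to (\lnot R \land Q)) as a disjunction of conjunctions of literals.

R \land Q

\lnot ((R \land Q) \to (\lnot R \land Q))
= \lnot (\lnot (R \land Q) \lor (\lnot R \land Q))   [eliminate \to]
= \lnot \lnot (R \land Q) \land \lnot (\lnot R \land Q)   [De Morgan]
= R \land Q \land \lnot (\lnot R \land Q)   [double negation]
= R \land Q \land (\lnot \lnot R \lor \lnot Q)   [De Morgan]
= R \land Q \land (R \lor \lnot Q)   [double negation]
= (R \land Q \land R) \lor (R \land Q \land \lnot Q)   [distribute \land over \lor]
= R \land Q   [simplify]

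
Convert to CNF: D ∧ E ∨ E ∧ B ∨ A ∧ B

D ∧ E ∨ E ∧ B ∨ A ∧ B
= (D ∨ E ∨ A) ∧ (D ∨ E ∨ B) ∧ (D ∨ B ∨ A) ∧ (D ∨ B ∨ B) ∧ (E ∨ E ∨ A) ∧ (E ∨ E ∨ B) ∧ (E ∨ B ∨ A) ∧ (E ∨ B ∨ B)   (distribute ∨ over ∧)
= (D ∨ B) ∧ (E ∨ A) ∧ (E ∨ B)   (simplify)

(D ∨ B) ∧ (E ∨ A) ∧ (E ∨ B)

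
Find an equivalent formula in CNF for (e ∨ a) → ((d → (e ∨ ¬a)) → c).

(e ∨ a) → ((d → (e ∨ ¬a)) → c)
≡ ¬(e ∨ a) ∨ ((d → (e ∨ ¬a)) → c)   [eliminate →]
≡ ¬(e ∨ a) ∨ ¬(d → (e ∨ ¬a)) ∨ c   [eliminate →]
≡ ¬(e ∨ a) ∨ ¬(¬d ∨ e ∨ ¬a) ∨ c   [eliminate →]
≡ (¬e ∧ ¬a) ∨ ¬(¬d ∨ e ∨ ¬a) ∨ c   [De Morgan]
≡ (¬e ∧ ¬a) ∨ (¬¬d ∧ ¬e ∧ ¬¬a) ∨ c   [De Morgan]
≡ (¬e ∧ ¬a) ∨ (d ∧ ¬e ∧ ¬¬a) ∨ c   [double negation]
≡ (¬e ∧ ¬a) ∨ (d ∧ ¬e ∧ a) ∨ c   [double negation]
≡ (¬e ∨ d ∨ c) ∧ (¬e ∨ ¬e ∨ c) ∧ (¬e ∨ a ∨ c) ∧ (¬a ∨ d ∨ c) ∧ (¬a ∨ ¬e ∨ c) ∧ (¬a ∨ a ∨ c)   [distribute ∨ over ∧]
≡ (¬e ∨ c) ∧ (¬a ∨ d ∨ c)   [simplify]

(¬e ∨ c) ∧ (¬a ∨ d ∨ c)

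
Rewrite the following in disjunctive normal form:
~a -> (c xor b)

a | (c & ~b) | (~c & b)

~a -> (c xor b)
= ~~a | (c xor b)   [eliminate ->]
= ~~a | (c & ~b) | (~c & b)   [expand xor]
= a | (c & ~b) | (~c & b)   [double negation]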